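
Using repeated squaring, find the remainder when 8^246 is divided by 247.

8^1 ≡ 8 (mod 247)
8^2 ≡ 8^2 = 64 ≡ 64 (mod 247)
8^4 ≡ 64^2 = 4096 ≡ 144 (mod 247)
8^8 ≡ 144^2 = 20736 ≡ 235 (mod 247)
8^16 ≡ 235^2 = 55225 ≡ 144 (mod 247)
8^32 ≡ 144^2 = 20736 ≡ 235 (mod 247)
8^64 ≡ 235^2 = 55225 ≡ 144 (mod 247)
8^128 ≡ 144^2 = 20736 ≡ 235 (mod 247)
246 = 128 + 64 + 32 + 16 + 4 + 2 in binary powers of 2.
So 8^246 ≡ 235 · 144 · 235 · 144 · 144 · 64 ≡ 77 (mod 247).
Since 77 ≠ 1, base 8 is a Fermat witness: 247 is composite.

77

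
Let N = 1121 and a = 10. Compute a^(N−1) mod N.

10^1 ≡ 10 (mod 1121)
10^2 ≡ 10^2 = 100 ≡ 100 (mod 1121)
10^4 ≡ 100^2 = 10000 ≡ 1032 (mod 1121)
10^8 ≡ 1032^2 = 1065024 ≡ 74 (mod 1121)
10^16 ≡ 74^2 = 5476 ≡ 992 (mod 1121)
10^32 ≡ 992^2 = 984064 ≡ 947 (mod 1121)
10^64 ≡ 947^2 = 896809 ≡ 9 (mod 1121)
10^128 ≡ 9^2 = 81 ≡ 81 (mod 1121)
10^256 ≡ 81^2 = 6561 ≡ 956 (mod 1121)
10^512 ≡ 956^2 = 913936 ≡ 321 (mod 1121)
10^1024 ≡ 321^2 = 103041 ≡ 1030 (mod 1121)
1120 = 1024 + 64 + 32 in binary powers of 2.
So 10^1120 ≡ 1030 · 9 · 947 ≡ 139 (mod 1121).
Since 139 ≠ 1, base 10 is a Fermat witness: 1121 is composite.

139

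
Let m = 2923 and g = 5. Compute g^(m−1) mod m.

936

5^1 ≡ 5 (mod 2923)
5^2 ≡ 5^2 = 25 ≡ 25 (mod 2923)
5^4 ≡ 25^2 = 625 ≡ 625 (mod 2923)
5^8 ≡ 625^2 = 390625 ≡ 1866 (mod 2923)
5^16 ≡ 1866^2 = 3481956 ≡ 663 (mod 2923)
5^32 ≡ 663^2 = 439569 ≡ 1119 (mod 2923)
5^64 ≡ 1119^2 = 1252161 ≡ 1117 (mod 2923)
5^128 ≡ 1117^2 = 1247689 ≡ 2491 (mod 2923)
5^256 ≡ 2491^2 = 6205081 ≡ 2475 (mod 2923)
5^512 ≡ 2475^2 = 6125625 ≡ 1940 (mod 2923)
5^1024 ≡ 1940^2 = 3763600 ≡ 1699 (mod 2923)
5^2048 ≡ 1699^2 = 2886601 ≡ 1600 (mod 2923)
2922 = 2048 + 512 + 256 + 64 + 32 + 8 + 2 in binary powers of 2.
So 5^2922 ≡ 1600 · 1940 · 2475 · 1117 · 1119 · 1866 · 25 ≡ 936 (mod 2923).
Since 936 ≠ 1, base 5 is a Fermat witness: 2923 is composite.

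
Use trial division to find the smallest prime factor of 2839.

2839 is odd.
Digit sum 22, not divisible by 3.
Ends in 9: not divisible by 5.
7: 2839 = 7·405 + 4
11: 2839 = 11·258 + 1
13: 2839 = 13·218 + 5
17: 2839 = 17·167

17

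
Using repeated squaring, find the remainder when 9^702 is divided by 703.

9^1 ≡ 9 (mod 703)
9^2 ≡ 9^2 = 81 ≡ 81 (mod 703)
9^4 ≡ 81^2 = 6561 ≡ 234 (mod 703)
9^8 ≡ 234^2 = 54756 ≡ 625 (mod 703)
9^16 ≡ 625^2 = 390625 ≡ 460 (mod 703)
9^32 ≡ 460^2 = 211600 ≡ 700 (mod 703)
9^64 ≡ 700^2 = 490000 ≡ 9 (mod 703)
9^128 ≡ 9^2 = 81 ≡ 81 (mod 703)
9^256 ≡ 81^2 = 6561 ≡ 234 (mod 703)
9^512 ≡ 234^2 = 54756 ≡ 625 (mod 703)
702 = 512 + 128 + 32 + 16 + 8 + 4 + 2 in binary powers of 2.
So 9^702 ≡ 625 · 81 · 700 · 460 · 625 · 234 · 81 ≡ 1 (mod 703).
Since the result is 1, base 9 gives no evidence that 703 is composite.

1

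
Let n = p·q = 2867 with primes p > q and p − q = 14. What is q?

Since p = q + 14, we have 2867 = q(q + 14), so q² + 14q − 2867 = 0.
Discriminant: 14² + 4·2867 = 196 + 11468 = 11664; √11664 = 108.
q = (−14 + 108)/2 = 47, and p = q + 14 = 61.
Check: 47 · 61 = 2867.

47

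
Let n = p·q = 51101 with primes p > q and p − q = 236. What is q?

137

Since p = q + 236, we have 51101 = q(q + 236), so q² + 236q − 51101 = 0.
Discriminant: 236² + 4·51101 = 55696 + 204404 = 260100; √260100 = 510.
q = (−236 + 510)/2 = 137, and p = q + 236 = 373.
Check: 137 · 373 = 51101.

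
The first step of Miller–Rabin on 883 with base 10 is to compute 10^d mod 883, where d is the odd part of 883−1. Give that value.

1

883 − 1 = 882 = 2^1 · 441, so d = 441.
10^1 ≡ 10 (mod 883)
10^2 ≡ 10^2 = 100 ≡ 100 (mod 883)
10^4 ≡ 100^2 = 10000 ≡ 287 (mod 883)
10^8 ≡ 287^2 = 82369 ≡ 250 (mod 883)
10^16 ≡ 250^2 = 62500 ≡ 690 (mod 883)
10^32 ≡ 690^2 = 476100 ≡ 163 (mod 883)
10^64 ≡ 163^2 = 26569 ≡ 79 (mod 883)
10^128 ≡ 79^2 = 6241 ≡ 60 (mod 883)
10^256 ≡ 60^2 = 3600 ≡ 68 (mod 883)
441 = 256 + 128 + 32 + 16 + 8 + 1 in binary powers of 2.
So 10^441 ≡ 68 · 60 · 163 · 690 · 250 · 10 ≡ 1 (mod 883).
Since 10^d ≡ 1 (mod 883), base 10 does not prove 883 composite.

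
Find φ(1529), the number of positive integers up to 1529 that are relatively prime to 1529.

1380

Factor: 1529 = 11 · 139.
φ(1529) = (11−1) · (139−1) = 10 · 138 = 1380.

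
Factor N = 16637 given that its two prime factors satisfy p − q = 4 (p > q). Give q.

Since p = q + 4, we have 16637 = q(q + 4), so q² + 4q − 16637 = 0.
Discriminant: 4² + 4·16637 = 16 + 66548 = 66564; √66564 = 258.
q = (−4 + 258)/2 = 127, and p = q + 4 = 131.
Check: 127 · 131 = 16637.

127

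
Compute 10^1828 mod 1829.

226

10^1 ≡ 10 (mod 1829)
10^2 ≡ 10^2 = 100 ≡ 100 (mod 1829)
10^4 ≡ 100^2 = 10000 ≡ 855 (mod 1829)
10^8 ≡ 855^2 = 731025 ≡ 1254 (mod 1829)
10^16 ≡ 1254^2 = 1572516 ≡ 1405 (mod 1829)
10^32 ≡ 1405^2 = 1974025 ≡ 534 (mod 1829)
10^64 ≡ 534^2 = 285156 ≡ 1661 (mod 1829)
10^128 ≡ 1661^2 = 2758921 ≡ 789 (mod 1829)
10^256 ≡ 789^2 = 622521 ≡ 661 (mod 1829)
10^512 ≡ 661^2 = 436921 ≡ 1619 (mod 1829)
10^1024 ≡ 1619^2 = 2621161 ≡ 204 (mod 1829)
1828 = 1024 + 512 + 256 + 32 + 4 in binary powers of 2.
So 10^1828 ≡ 204 · 1619 · 661 · 534 · 855 ≡ 226 (mod 1829).
Since 226 ≠ 1, base 10 is a Fermat witness: 1829 is composite.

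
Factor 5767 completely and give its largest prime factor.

79

5767 = 73 · 79
79 is prime.
So 5767 = 73 · 79; the largest prime factor is 79.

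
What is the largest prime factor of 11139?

79

11139 = 3 · 3713
3713 = 47 · 79
79 is prime.
So 11139 = 3 · 47 · 79; the largest prime factor is 79.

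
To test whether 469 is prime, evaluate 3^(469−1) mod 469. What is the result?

260

3^1 ≡ 3 (mod 469)
3^2 ≡ 3^2 = 9 ≡ 9 (mod 469)
3^4 ≡ 9^2 = 81 ≡ 81 (mod 469)
3^8 ≡ 81^2 = 6561 ≡ 464 (mod 469)
3^16 ≡ 464^2 = 215296 ≡ 25 (mod 469)
3^32 ≡ 25^2 = 625 ≡ 156 (mod 469)
3^64 ≡ 156^2 = 24336 ≡ 417 (mod 469)
3^128 ≡ 417^2 = 173889 ≡ 359 (mod 469)
3^256 ≡ 359^2 = 128881 ≡ 375 (mod 469)
468 = 256 + 128 + 64 + 16 + 4 in binary powers of 2.
So 3^468 ≡ 375 · 359 · 417 · 25 · 81 ≡ 260 (mod 469).
Since 260 ≠ 1, base 3 is a Fermat witness: 469 is composite.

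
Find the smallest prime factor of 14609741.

14609741 is odd.
Digit sum 32, not divisible by 3.
Ends in 1: not divisible by 5.
7: 14609741 = 7·2087105 + 6
11: 14609741 = 11·1328158 + 3
13: 14609741 = 13·1123826 + 3
17: 14609741 = 17·859396 + 9
19: 14609741 = 19·768933 + 14
23: 14609741 = 23·635206 + 3
29: 14609741 = 29·503784 + 5
31: 14609741 = 31·471281 + 30
37: 14609741 = 37·394857 + 32
41: 14609741 = 41·356335 + 6
43: 14609741 = 43·339761 + 18
47: 14609741 = 47·310845 + 26
53: 14609741 = 53·275655 + 26
59: 14609741 = 59·247622 + 43
61: 14609741 = 61·239503 + 58
67: 14609741 = 67·218055 + 56
71: 14609741 = 71·205771

71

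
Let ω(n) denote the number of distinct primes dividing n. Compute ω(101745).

101745 = 3^2 · 11305
11305 = 5 · 2261
2261 = 7 · 323
323 = 17 · 19
101745 = 3^2 · 5 · 7 · 17 · 19, which has 5 distinct prime factors.

5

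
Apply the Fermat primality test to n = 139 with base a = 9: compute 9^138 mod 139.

9^1 ≡ 9 (mod 139)
9^2 ≡ 9^2 = 81 ≡ 81 (mod 139)
9^4 ≡ 81^2 = 6561 ≡ 28 (mod 139)
9^8 ≡ 28^2 = 784 ≡ 89 (mod 139)
9^16 ≡ 89^2 = 7921 ≡ 137 (mod 139)
9^32 ≡ 137^2 = 18769 ≡ 4 (mod 139)
9^64 ≡ 4^2 = 16 ≡ 16 (mod 139)
9^128 ≡ 16^2 = 256 ≡ 117 (mod 139)
138 = 128 + 8 + 2 in binary powers of 2.
So 9^138 ≡ 117 · 89 · 81 ≡ 1 (mod 139).
Since the result is 1, base 9 gives no evidence that 139 is composite.

1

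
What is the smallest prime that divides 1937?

13

1937 is odd.
Digit sum 20, not divisible by 3.
Ends in 7: not divisible by 5.
7: 1937 = 7·276 + 5
11: 1937 = 11·176 + 1
13: 1937 = 13·149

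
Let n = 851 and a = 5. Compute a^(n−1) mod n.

818

5^1 ≡ 5 (mod 851)
5^2 ≡ 5^2 = 25 ≡ 25 (mod 851)
5^4 ≡ 25^2 = 625 ≡ 625 (mod 851)
5^8 ≡ 625^2 = 390625 ≡ 16 (mod 851)
5^16 ≡ 16^2 = 256 ≡ 256 (mod 851)
5^32 ≡ 256^2 = 65536 ≡ 9 (mod 851)
5^64 ≡ 9^2 = 81 ≡ 81 (mod 851)
5^128 ≡ 81^2 = 6561 ≡ 604 (mod 851)
5^256 ≡ 604^2 = 364816 ≡ 588 (mod 851)
5^512 ≡ 588^2 = 345744 ≡ 238 (mod 851)
850 = 512 + 256 + 64 + 16 + 2 in binary powers of 2.
So 5^850 ≡ 238 · 588 · 81 · 256 · 25 ≡ 818 (mod 851).
Since 818 ≠ 1, base 5 is a Fermat witness: 851 is composite.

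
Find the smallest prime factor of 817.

19

817 is odd.
Digit sum 16, not divisible by 3.
Ends in 7: not divisible by 5.
7: 817 = 7·116 + 5
11: 817 = 11·74 + 3
13: 817 = 13·62 + 11
17: 817 = 17·48 + 1
19: 817 = 19·43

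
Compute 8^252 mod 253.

141

8^1 ≡ 8 (mod 253)
8^2 ≡ 8^2 = 64 ≡ 64 (mod 253)
8^4 ≡ 64^2 = 4096 ≡ 48 (mod 253)
8^8 ≡ 48^2 = 2304 ≡ 27 (mod 253)
8^16 ≡ 27^2 = 729 ≡ 223 (mod 253)
8^32 ≡ 223^2 = 49729 ≡ 141 (mod 253)
8^64 ≡ 141^2 = 19881 ≡ 147 (mod 253)
8^128 ≡ 147^2 = 21609 ≡ 104 (mod 253)
252 = 128 + 64 + 32 + 16 + 8 + 4 in binary powers of 2.
So 8^252 ≡ 104 · 147 · 141 · 223 · 27 · 48 ≡ 141 (mod 253).
Since 141 ≠ 1, base 8 is a Fermat witness: 253 is composite.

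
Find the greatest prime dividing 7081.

7081 = 73 · 97
97 is prime.
So 7081 = 73 · 97; the largest prime factor is 97.

97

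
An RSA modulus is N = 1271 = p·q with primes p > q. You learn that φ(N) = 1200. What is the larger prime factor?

φ(n) = (p−1)(q−1) = n − (p+q) + 1, so p + q = 1271 − 1200 + 1 = 72.
p and q are the roots of t² − 72t + 1271 = 0.
Discriminant: 72² − 4·1271 = 5184 − 5084 = 100; √100 = 10.
q = (72 − 10)/2 = 31, p = (72 + 10)/2 = 41.
Check: 31 · 41 = 1271.

41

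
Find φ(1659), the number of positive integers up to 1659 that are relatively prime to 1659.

936

Factor: 1659 = 3 · 7 · 79.
φ(1659) = (3−1) · (7−1) · (79−1) = 2 · 6 · 78 = 936.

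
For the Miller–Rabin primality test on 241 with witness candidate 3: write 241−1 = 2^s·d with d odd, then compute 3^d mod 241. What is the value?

8

241 − 1 = 240 = 2^4 · 15, so d = 15.
3^1 ≡ 3 (mod 241)
3^2 ≡ 3^2 = 9 ≡ 9 (mod 241)
3^4 ≡ 9^2 = 81 ≡ 81 (mod 241)
3^8 ≡ 81^2 = 6561 ≡ 54 (mod 241)
15 = 8 + 4 + 2 + 1 in binary powers of 2.
So 3^15 ≡ 54 · 81 · 9 · 3 ≡ 8 (mod 241).
Squaring chain: 8 → 64 → 240 → 1; reaches −1, so base 3 does not prove 241 composite.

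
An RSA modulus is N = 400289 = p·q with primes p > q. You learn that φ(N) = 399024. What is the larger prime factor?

φ(n) = (p−1)(q−1) = n − (p+q) + 1, so p + q = 400289 − 399024 + 1 = 1266.
p and q are the roots of t² − 1266t + 400289 = 0.
Discriminant: 1266² − 4·400289 = 1602756 − 1601156 = 1600; √1600 = 40.
q = (1266 − 40)/2 = 613, p = (1266 + 40)/2 = 653.
Check: 613 · 653 = 400289.

653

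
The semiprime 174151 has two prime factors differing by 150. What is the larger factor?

499

Since p = q + 150, we have 174151 = q(q + 150), so q² + 150q − 174151 = 0.
Discriminant: 150² + 4·174151 = 22500 + 696604 = 719104; √719104 = 848.
q = (−150 + 848)/2 = 349, and p = q + 150 = 499.
Check: 349 · 499 = 174151.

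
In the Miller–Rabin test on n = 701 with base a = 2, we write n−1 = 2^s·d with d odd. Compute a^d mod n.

701 − 1 = 700 = 2^2 · 175, so d = 175.
2^1 ≡ 2 (mod 701)
2^2 ≡ 2^2 = 4 ≡ 4 (mod 701)
2^4 ≡ 4^2 = 16 ≡ 16 (mod 701)
2^8 ≡ 16^2 = 256 ≡ 256 (mod 701)
2^16 ≡ 256^2 = 65536 ≡ 343 (mod 701)
2^32 ≡ 343^2 = 117649 ≡ 582 (mod 701)
2^64 ≡ 582^2 = 338724 ≡ 141 (mod 701)
2^128 ≡ 141^2 = 19881 ≡ 253 (mod 701)
175 = 128 + 32 + 8 + 4 + 2 + 1 in binary powers of 2.
So 2^175 ≡ 253 · 582 · 256 · 16 · 4 · 2 ≡ 566 (mod 701).
Squaring chain: 566 → 700; reaches −1, so base 2 does not prove 701 composite.

566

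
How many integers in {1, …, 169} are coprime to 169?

Factor: 169 = 13^2.
φ(169) = 13^1·(13−1) = 156.

156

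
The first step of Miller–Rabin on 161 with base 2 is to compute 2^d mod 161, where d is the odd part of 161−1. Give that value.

32

161 − 1 = 160 = 2^5 · 5, so d = 5.
2^1 ≡ 2 (mod 161)
2^2 ≡ 2^2 = 4 ≡ 4 (mod 161)
2^4 ≡ 4^2 = 16 ≡ 16 (mod 161)
5 = 4 + 1 in binary powers of 2.
So 2^5 ≡ 16 · 2 ≡ 32 (mod 161).
Squaring chain: 32 → 58 → 144 → 128 → 123; never reaches −1, so base 2 is a Miller–Rabin witness that 161 is composite.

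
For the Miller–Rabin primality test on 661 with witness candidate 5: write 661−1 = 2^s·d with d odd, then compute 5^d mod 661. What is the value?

661 − 1 = 660 = 2^2 · 165, so d = 165.
5^1 ≡ 5 (mod 661)
5^2 ≡ 5^2 = 25 ≡ 25 (mod 661)
5^4 ≡ 25^2 = 625 ≡ 625 (mod 661)
5^8 ≡ 625^2 = 390625 ≡ 635 (mod 661)
5^16 ≡ 635^2 = 403225 ≡ 15 (mod 661)
5^32 ≡ 15^2 = 225 ≡ 225 (mod 661)
5^64 ≡ 225^2 = 50625 ≡ 389 (mod 661)
5^128 ≡ 389^2 = 151321 ≡ 613 (mod 661)
165 = 128 + 32 + 4 + 1 in binary powers of 2.
So 5^165 ≡ 613 · 225 · 625 · 5 ≡ 660 (mod 661).
Since 5^d ≡ 660 (mod 661), base 5 does not prove 661 composite.

660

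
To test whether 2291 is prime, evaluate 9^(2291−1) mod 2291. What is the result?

9^1 ≡ 9 (mod 2291)
9^2 ≡ 9^2 = 81 ≡ 81 (mod 2291)
9^4 ≡ 81^2 = 6561 ≡ 1979 (mod 2291)
9^8 ≡ 1979^2 = 3916441 ≡ 1122 (mod 2291)
9^16 ≡ 1122^2 = 1258884 ≡ 1125 (mod 2291)
9^32 ≡ 1125^2 = 1265625 ≡ 993 (mod 2291)
9^64 ≡ 993^2 = 986049 ≡ 919 (mod 2291)
9^128 ≡ 919^2 = 844561 ≡ 1473 (mod 2291)
9^256 ≡ 1473^2 = 2169729 ≡ 152 (mod 2291)
9^512 ≡ 152^2 = 23104 ≡ 194 (mod 2291)
9^1024 ≡ 194^2 = 37636 ≡ 980 (mod 2291)
9^2048 ≡ 980^2 = 960400 ≡ 471 (mod 2291)
2290 = 2048 + 128 + 64 + 32 + 16 + 2 in binary powers of 2.
So 9^2290 ≡ 471 · 1473 · 919 · 993 · 1125 · 81 ≡ 426 (mod 2291).
Since 426 ≠ 1, base 9 is a Fermat witness: 2291 is composite.

426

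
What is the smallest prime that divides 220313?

29

220313 is odd.
Digit sum 11, not divisible by 3.
Ends in 3: not divisible by 5.
7: 220313 = 7·31473 + 2
11: 220313 = 11·20028 + 5
13: 220313 = 13·16947 + 2
17: 220313 = 17·12959 + 10
19: 220313 = 19·11595 + 8
23: 220313 = 23·9578 + 19
29: 220313 = 29·7597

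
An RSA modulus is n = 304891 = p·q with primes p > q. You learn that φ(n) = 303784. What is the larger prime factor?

599

φ(n) = (p−1)(q−1) = n − (p+q) + 1, so p + q = 304891 − 303784 + 1 = 1108.
p and q are the roots of t² − 1108t + 304891 = 0.
Discriminant: 1108² − 4·304891 = 1227664 − 1219564 = 8100; √8100 = 90.
q = (1108 − 90)/2 = 509, p = (1108 + 90)/2 = 599.
Check: 509 · 599 = 304891.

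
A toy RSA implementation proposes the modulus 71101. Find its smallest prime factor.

71101 is odd.
Digit sum 10, not divisible by 3.
Ends in 1: not divisible by 5.
7: 71101 = 7·10157 + 2
11: 71101 = 11·6463 + 8
13: 71101 = 13·5469 + 4
17: 71101 = 17·4182 + 7
19: 71101 = 19·3742 + 3
23: 71101 = 23·3091 + 8
29: 71101 = 29·2451 + 22
31: 71101 = 31·2293 + 18
37: 71101 = 37·1921 + 24
41: 71101 = 41·1734 + 7
43: 71101 = 43·1653 + 22
47: 71101 = 47·1512 + 37
53: 71101 = 53·1341 + 28
59: 71101 = 59·1205 + 6
61: 71101 = 61·1165 + 36
67: 71101 = 67·1061 + 14
71: 71101 = 71·1001 + 30
73: 71101 = 73·973 + 72
79: 71101 = 79·900 + 1
83: 71101 = 83·856 + 53
89: 71101 = 89·798 + 79
97: 71101 = 97·733

97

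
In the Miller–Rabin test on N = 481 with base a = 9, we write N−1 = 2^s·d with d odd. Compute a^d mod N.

481 − 1 = 480 = 2^5 · 15, so d = 15.
9^1 ≡ 9 (mod 481)
9^2 ≡ 9^2 = 81 ≡ 81 (mod 481)
9^4 ≡ 81^2 = 6561 ≡ 308 (mod 481)
9^8 ≡ 308^2 = 94864 ≡ 107 (mod 481)
15 = 8 + 4 + 2 + 1 in binary powers of 2.
So 9^15 ≡ 107 · 308 · 81 · 9 ≡ 417 (mod 481).
Squaring chain: 417 → 248 → 417 → 248 → 417; never reaches −1, so base 9 is a Miller–Rabin witness that 481 is composite.

417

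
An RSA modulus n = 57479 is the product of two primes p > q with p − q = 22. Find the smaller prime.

Since p = q + 22, we have 57479 = q(q + 22), so q² + 22q − 57479 = 0.
Discriminant: 22² + 4·57479 = 484 + 229916 = 230400; √230400 = 480.
q = (−22 + 480)/2 = 229, and p = q + 22 = 251.
Check: 229 · 251 = 57479.

229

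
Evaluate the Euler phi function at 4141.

4000

Factor: 4141 = 41 · 101.
φ(4141) = (41−1) · (101−1) = 40 · 100 = 4000.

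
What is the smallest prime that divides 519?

519 is odd.
Digit sum 15, divisible by 3.

3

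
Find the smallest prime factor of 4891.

67

4891 is odd.
Digit sum 22, not divisible by 3.
Ends in 1: not divisible by 5.
7: 4891 = 7·698 + 5
11: 4891 = 11·444 + 7
13: 4891 = 13·376 + 3
17: 4891 = 17·287 + 12
19: 4891 = 19·257 + 8
23: 4891 = 23·212 + 15
29: 4891 = 29·168 + 19
31: 4891 = 31·157 + 24
37: 4891 = 37·132 + 7
41: 4891 = 41·119 + 12
43: 4891 = 43·113 + 32
47: 4891 = 47·104 + 3
53: 4891 = 53·92 + 15
59: 4891 = 59·82 + 53
61: 4891 = 61·80 + 11
67: 4891 = 67·73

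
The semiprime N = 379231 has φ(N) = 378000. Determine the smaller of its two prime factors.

601

φ(n) = (p−1)(q−1) = n − (p+q) + 1, so p + q = 379231 − 378000 + 1 = 1232.
p and q are the roots of t² − 1232t + 379231 = 0.
Discriminant: 1232² − 4·379231 = 1517824 − 1516924 = 900; √900 = 30.
q = (1232 − 30)/2 = 601, p = (1232 + 30)/2 = 631.
Check: 601 · 631 = 379231.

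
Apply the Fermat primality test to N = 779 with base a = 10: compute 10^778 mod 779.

139

10^1 ≡ 10 (mod 779)
10^2 ≡ 10^2 = 100 ≡ 100 (mod 779)
10^4 ≡ 100^2 = 10000 ≡ 652 (mod 779)
10^8 ≡ 652^2 = 425104 ≡ 549 (mod 779)
10^16 ≡ 549^2 = 301401 ≡ 707 (mod 779)
10^32 ≡ 707^2 = 499849 ≡ 510 (mod 779)
10^64 ≡ 510^2 = 260100 ≡ 693 (mod 779)
10^128 ≡ 693^2 = 480249 ≡ 385 (mod 779)
10^256 ≡ 385^2 = 148225 ≡ 215 (mod 779)
10^512 ≡ 215^2 = 46225 ≡ 264 (mod 779)
778 = 512 + 256 + 8 + 2 in binary powers of 2.
So 10^778 ≡ 264 · 215 · 549 · 100 ≡ 139 (mod 779).
Since 139 ≠ 1, base 10 is a Fermat witness: 779 is composite.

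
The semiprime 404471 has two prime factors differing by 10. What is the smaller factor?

Since p = q + 10, we have 404471 = q(q + 10), so q² + 10q − 404471 = 0.
Discriminant: 10² + 4·404471 = 100 + 1617884 = 1617984; √1617984 = 1272.
q = (−10 + 1272)/2 = 631, and p = q + 10 = 641.
Check: 631 · 641 = 404471.

631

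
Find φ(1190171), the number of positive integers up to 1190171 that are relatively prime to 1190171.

Factor: 1190171 = 61 · 109 · 179.
φ(1190171) = (61−1) · (109−1) · (179−1) = 60 · 108 · 178 = 1153440.

1153440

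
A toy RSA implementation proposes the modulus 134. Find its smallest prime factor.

134 is even: 2 divides it.

2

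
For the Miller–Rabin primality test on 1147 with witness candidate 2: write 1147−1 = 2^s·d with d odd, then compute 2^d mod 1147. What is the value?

1147 − 1 = 1146 = 2^1 · 573, so d = 573.
2^1 ≡ 2 (mod 1147)
2^2 ≡ 2^2 = 4 ≡ 4 (mod 1147)
2^4 ≡ 4^2 = 16 ≡ 16 (mod 1147)
2^8 ≡ 16^2 = 256 ≡ 256 (mod 1147)
2^16 ≡ 256^2 = 65536 ≡ 157 (mod 1147)
2^32 ≡ 157^2 = 24649 ≡ 562 (mod 1147)
2^64 ≡ 562^2 = 315844 ≡ 419 (mod 1147)
2^128 ≡ 419^2 = 175561 ≡ 70 (mod 1147)
2^256 ≡ 70^2 = 4900 ≡ 312 (mod 1147)
2^512 ≡ 312^2 = 97344 ≡ 996 (mod 1147)
573 = 512 + 32 + 16 + 8 + 4 + 1 in binary powers of 2.
So 2^573 ≡ 996 · 562 · 157 · 256 · 16 · 2 ≡ 1124 (mod 1147).
Squaring chain: 1124; never reaches −1, so base 2 is a Miller–Rabin witness that 1147 is composite.

1124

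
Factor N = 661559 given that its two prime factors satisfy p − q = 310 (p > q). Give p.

983

Since p = q + 310, we have 661559 = q(q + 310), so q² + 310q − 661559 = 0.
Discriminant: 310² + 4·661559 = 96100 + 2646236 = 2742336; √2742336 = 1656.
q = (−310 + 1656)/2 = 673, and p = q + 310 = 983.
Check: 673 · 983 = 661559.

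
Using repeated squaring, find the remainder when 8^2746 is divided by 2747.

8^1 ≡ 8 (mod 2747)
8^2 ≡ 8^2 = 64 ≡ 64 (mod 2747)
8^4 ≡ 64^2 = 4096 ≡ 1349 (mod 2747)
8^8 ≡ 1349^2 = 1819801 ≡ 1287 (mod 2747)
8^16 ≡ 1287^2 = 1656369 ≡ 2675 (mod 2747)
8^32 ≡ 2675^2 = 7155625 ≡ 2437 (mod 2747)
8^64 ≡ 2437^2 = 5938969 ≡ 2702 (mod 2747)
8^128 ≡ 2702^2 = 7300804 ≡ 2025 (mod 2747)
8^256 ≡ 2025^2 = 4100625 ≡ 2101 (mod 2747)
8^512 ≡ 2101^2 = 4414201 ≡ 2519 (mod 2747)
8^1024 ≡ 2519^2 = 6345361 ≡ 2538 (mod 2747)
8^2048 ≡ 2538^2 = 6441444 ≡ 2476 (mod 2747)
2746 = 2048 + 512 + 128 + 32 + 16 + 8 + 2 in binary powers of 2.
So 8^2746 ≡ 2476 · 2519 · 2025 · 2437 · 2675 · 1287 · 64 ≡ 1958 (mod 2747).
Since 1958 ≠ 1, base 8 is a Fermat witness: 2747 is composite.

1958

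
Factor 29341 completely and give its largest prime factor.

61

29341 = 13 · 2257
2257 = 37 · 61
61 is prime.
So 29341 = 13 · 37 · 61; the largest prime factor is 61.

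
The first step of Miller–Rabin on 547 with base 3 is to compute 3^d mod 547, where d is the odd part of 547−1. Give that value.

546

547 − 1 = 546 = 2^1 · 273, so d = 273.
3^1 ≡ 3 (mod 547)
3^2 ≡ 3^2 = 9 ≡ 9 (mod 547)
3^4 ≡ 9^2 = 81 ≡ 81 (mod 547)
3^8 ≡ 81^2 = 6561 ≡ 544 (mod 547)
3^16 ≡ 544^2 = 295936 ≡ 9 (mod 547)
3^32 ≡ 9^2 = 81 ≡ 81 (mod 547)
3^64 ≡ 81^2 = 6561 ≡ 544 (mod 547)
3^128 ≡ 544^2 = 295936 ≡ 9 (mod 547)
3^256 ≡ 9^2 = 81 ≡ 81 (mod 547)
273 = 256 + 16 + 1 in binary powers of 2.
So 3^273 ≡ 81 · 9 · 3 ≡ 546 (mod 547).
Since 3^d ≡ 546 (mod 547), base 3 does not prove 547 composite.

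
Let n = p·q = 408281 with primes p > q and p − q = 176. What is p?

Since p = q + 176, we have 408281 = q(q + 176), so q² + 176q − 408281 = 0.
Discriminant: 176² + 4·408281 = 30976 + 1633124 = 1664100; √1664100 = 1290.
q = (−176 + 1290)/2 = 557, and p = q + 176 = 733.
Check: 557 · 733 = 408281.

733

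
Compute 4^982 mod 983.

1

4^1 ≡ 4 (mod 983)
4^2 ≡ 4^2 = 16 ≡ 16 (mod 983)
4^4 ≡ 16^2 = 256 ≡ 256 (mod 983)
4^8 ≡ 256^2 = 65536 ≡ 658 (mod 983)
4^16 ≡ 658^2 = 432964 ≡ 444 (mod 983)
4^32 ≡ 444^2 = 197136 ≡ 536 (mod 983)
4^64 ≡ 536^2 = 287296 ≡ 260 (mod 983)
4^128 ≡ 260^2 = 67600 ≡ 756 (mod 983)
4^256 ≡ 756^2 = 571536 ≡ 413 (mod 983)
4^512 ≡ 413^2 = 170569 ≡ 510 (mod 983)
982 = 512 + 256 + 128 + 64 + 16 + 4 + 2 in binary powers of 2.
So 4^982 ≡ 510 · 413 · 756 · 260 · 444 · 256 · 16 ≡ 1 (mod 983).
Since the result is 1, base 4 gives no evidence that 983 is composite.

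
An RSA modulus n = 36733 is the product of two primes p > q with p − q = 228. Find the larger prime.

Since p = q + 228, we have 36733 = q(q + 228), so q² + 228q − 36733 = 0.
Discriminant: 228² + 4·36733 = 51984 + 146932 = 198916; √198916 = 446.
q = (−228 + 446)/2 = 109, and p = q + 228 = 337.
Check: 109 · 337 = 36733.

337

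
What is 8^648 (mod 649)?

8^1 ≡ 8 (mod 649)
8^2 ≡ 8^2 = 64 ≡ 64 (mod 649)
8^4 ≡ 64^2 = 4096 ≡ 202 (mod 649)
8^8 ≡ 202^2 = 40804 ≡ 566 (mod 649)
8^16 ≡ 566^2 = 320356 ≡ 399 (mod 649)
8^32 ≡ 399^2 = 159201 ≡ 196 (mod 649)
8^64 ≡ 196^2 = 38416 ≡ 125 (mod 649)
8^128 ≡ 125^2 = 15625 ≡ 49 (mod 649)
8^256 ≡ 49^2 = 2401 ≡ 454 (mod 649)
8^512 ≡ 454^2 = 206116 ≡ 383 (mod 649)
648 = 512 + 128 + 8 in binary powers of 2.
So 8^648 ≡ 383 · 49 · 566 ≡ 588 (mod 649).
Since 588 ≠ 1, base 8 is a Fermat witness: 649 is composite.

588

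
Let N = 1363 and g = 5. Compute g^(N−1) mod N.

5^1 ≡ 5 (mod 1363)
5^2 ≡ 5^2 = 25 ≡ 25 (mod 1363)
5^4 ≡ 25^2 = 625 ≡ 625 (mod 1363)
5^8 ≡ 625^2 = 390625 ≡ 807 (mod 1363)
5^16 ≡ 807^2 = 651249 ≡ 1098 (mod 1363)
5^32 ≡ 1098^2 = 1205604 ≡ 712 (mod 1363)
5^64 ≡ 712^2 = 506944 ≡ 1271 (mod 1363)
5^128 ≡ 1271^2 = 1615441 ≡ 286 (mod 1363)
5^256 ≡ 286^2 = 81796 ≡ 16 (mod 1363)
5^512 ≡ 16^2 = 256 ≡ 256 (mod 1363)
5^1024 ≡ 256^2 = 65536 ≡ 112 (mod 1363)
1362 = 1024 + 256 + 64 + 16 + 2 in binary powers of 2.
So 5^1362 ≡ 112 · 16 · 1271 · 1098 · 25 ≡ 306 (mod 1363).
Since 306 ≠ 1, base 5 is a Fermat witness: 1363 is composite.

306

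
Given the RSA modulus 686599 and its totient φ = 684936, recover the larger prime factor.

φ(n) = (p−1)(q−1) = n − (p+q) + 1, so p + q = 686599 − 684936 + 1 = 1664.
p and q are the roots of t² − 1664t + 686599 = 0.
Discriminant: 1664² − 4·686599 = 2768896 − 2746396 = 22500; √22500 = 150.
q = (1664 − 150)/2 = 757, p = (1664 + 150)/2 = 907.
Check: 757 · 907 = 686599.

907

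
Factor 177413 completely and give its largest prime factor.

97

177413 = 31 · 5723
5723 = 59 · 97
97 is prime.
So 177413 = 31 · 59 · 97; the largest prime factor is 97.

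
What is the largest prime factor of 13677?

13677 = 3 · 4559
4559 = 47 · 97
97 is prime.
So 13677 = 3 · 47 · 97; the largest prime factor is 97.

97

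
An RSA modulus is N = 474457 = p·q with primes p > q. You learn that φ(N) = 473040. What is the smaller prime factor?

φ(n) = (p−1)(q−1) = n − (p+q) + 1, so p + q = 474457 − 473040 + 1 = 1418.
p and q are the roots of t² − 1418t + 474457 = 0.
Discriminant: 1418² − 4·474457 = 2010724 − 1897828 = 112896; √112896 = 336.
q = (1418 − 336)/2 = 541, p = (1418 + 336)/2 = 877.
Check: 541 · 877 = 474457.

541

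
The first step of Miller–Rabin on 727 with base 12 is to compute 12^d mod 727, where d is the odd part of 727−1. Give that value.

727 − 1 = 726 = 2^1 · 363, so d = 363.
12^1 ≡ 12 (mod 727)
12^2 ≡ 12^2 = 144 ≡ 144 (mod 727)
12^4 ≡ 144^2 = 20736 ≡ 380 (mod 727)
12^8 ≡ 380^2 = 144400 ≡ 454 (mod 727)
12^16 ≡ 454^2 = 206116 ≡ 375 (mod 727)
12^32 ≡ 375^2 = 140625 ≡ 314 (mod 727)
12^64 ≡ 314^2 = 98596 ≡ 451 (mod 727)
12^128 ≡ 451^2 = 203401 ≡ 568 (mod 727)
12^256 ≡ 568^2 = 322624 ≡ 563 (mod 727)
363 = 256 + 64 + 32 + 8 + 2 + 1 in binary powers of 2.
So 12^363 ≡ 563 · 451 · 314 · 454 · 144 · 12 ≡ 726 (mod 727).
Since 12^d ≡ 726 (mod 727), base 12 does not prove 727 composite.

726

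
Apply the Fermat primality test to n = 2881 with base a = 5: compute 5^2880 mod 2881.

5^1 ≡ 5 (mod 2881)
5^2 ≡ 5^2 = 25 ≡ 25 (mod 2881)
5^4 ≡ 25^2 = 625 ≡ 625 (mod 2881)
5^8 ≡ 625^2 = 390625 ≡ 1690 (mod 2881)
5^16 ≡ 1690^2 = 2856100 ≡ 1029 (mod 2881)
5^32 ≡ 1029^2 = 1058841 ≡ 1514 (mod 2881)
5^64 ≡ 1514^2 = 2292196 ≡ 1801 (mod 2881)
5^128 ≡ 1801^2 = 3243601 ≡ 2476 (mod 2881)
5^256 ≡ 2476^2 = 6130576 ≡ 2689 (mod 2881)
5^512 ≡ 2689^2 = 7230721 ≡ 2292 (mod 2881)
5^1024 ≡ 2292^2 = 5253264 ≡ 1201 (mod 2881)
5^2048 ≡ 1201^2 = 1442401 ≡ 1901 (mod 2881)
2880 = 2048 + 512 + 256 + 64 in binary powers of 2.
So 5^2880 ≡ 1901 · 2292 · 2689 · 1801 ≡ 1466 (mod 2881).
Since 1466 ≠ 1, base 5 is a Fermat witness: 2881 is composite.

1466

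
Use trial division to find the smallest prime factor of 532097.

532097 is odd.
Digit sum 26, not divisible by 3.
Ends in 7: not divisible by 5.
7: 532097 = 7·76013 + 6
11: 532097 = 11·48372 + 5
13: 532097 = 13·40930 + 7
17: 532097 = 17·31299 + 14
19: 532097 = 19·28005 + 2
23: 532097 = 23·23134 + 15
29: 532097 = 29·18348 + 5
31: 532097 = 31·17164 + 13
37: 532097 = 37·14381

37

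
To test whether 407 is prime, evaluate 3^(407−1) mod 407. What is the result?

3^1 ≡ 3 (mod 407)
3^2 ≡ 3^2 = 9 ≡ 9 (mod 407)
3^4 ≡ 9^2 = 81 ≡ 81 (mod 407)
3^8 ≡ 81^2 = 6561 ≡ 49 (mod 407)
3^16 ≡ 49^2 = 2401 ≡ 366 (mod 407)
3^32 ≡ 366^2 = 133956 ≡ 53 (mod 407)
3^64 ≡ 53^2 = 2809 ≡ 367 (mod 407)
3^128 ≡ 367^2 = 134689 ≡ 379 (mod 407)
3^256 ≡ 379^2 = 143641 ≡ 377 (mod 407)
406 = 256 + 128 + 16 + 4 + 2 in binary powers of 2.
So 3^406 ≡ 377 · 379 · 366 · 81 · 9 ≡ 256 (mod 407).
Since 256 ≠ 1, base 3 is a Fermat witness: 407 is composite.

256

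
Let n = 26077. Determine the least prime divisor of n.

89

26077 is odd.
Digit sum 22, not divisible by 3.
Ends in 7: not divisible by 5.
7: 26077 = 7·3725 + 2
11: 26077 = 11·2370 + 7
13: 26077 = 13·2005 + 12
17: 26077 = 17·1533 + 16
19: 26077 = 19·1372 + 9
23: 26077 = 23·1133 + 18
29: 26077 = 29·899 + 6
31: 26077 = 31·841 + 6
37: 26077 = 37·704 + 29
41: 26077 = 41·636 + 1
43: 26077 = 43·606 + 19
47: 26077 = 47·554 + 39
53: 26077 = 53·492 + 1
59: 26077 = 59·441 + 58
61: 26077 = 61·427 + 30
67: 26077 = 67·389 + 14
71: 26077 = 71·367 + 20
73: 26077 = 73·357 + 16
79: 26077 = 79·330 + 7
83: 26077 = 83·314 + 15
89: 26077 = 89·293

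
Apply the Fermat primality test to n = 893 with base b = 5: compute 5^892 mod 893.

613

5^1 ≡ 5 (mod 893)
5^2 ≡ 5^2 = 25 ≡ 25 (mod 893)
5^4 ≡ 25^2 = 625 ≡ 625 (mod 893)
5^8 ≡ 625^2 = 390625 ≡ 384 (mod 893)
5^16 ≡ 384^2 = 147456 ≡ 111 (mod 893)
5^32 ≡ 111^2 = 12321 ≡ 712 (mod 893)
5^64 ≡ 712^2 = 506944 ≡ 613 (mod 893)
5^128 ≡ 613^2 = 375769 ≡ 709 (mod 893)
5^256 ≡ 709^2 = 502681 ≡ 815 (mod 893)
5^512 ≡ 815^2 = 664225 ≡ 726 (mod 893)
892 = 512 + 256 + 64 + 32 + 16 + 8 + 4 in binary powers of 2.
So 5^892 ≡ 726 · 815 · 613 · 712 · 111 · 384 · 625 ≡ 613 (mod 893).
Since 613 ≠ 1, base 5 is a Fermat witness: 893 is composite.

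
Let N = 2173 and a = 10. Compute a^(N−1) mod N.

10^1 ≡ 10 (mod 2173)
10^2 ≡ 10^2 = 100 ≡ 100 (mod 2173)
10^4 ≡ 100^2 = 10000 ≡ 1308 (mod 2173)
10^8 ≡ 1308^2 = 1710864 ≡ 713 (mod 2173)
10^16 ≡ 713^2 = 508369 ≡ 2060 (mod 2173)
10^32 ≡ 2060^2 = 4243600 ≡ 1904 (mod 2173)
10^64 ≡ 1904^2 = 3625216 ≡ 652 (mod 2173)
10^128 ≡ 652^2 = 425104 ≡ 1369 (mod 2173)
10^256 ≡ 1369^2 = 1874161 ≡ 1035 (mod 2173)
10^512 ≡ 1035^2 = 1071225 ≡ 2109 (mod 2173)
10^1024 ≡ 2109^2 = 4447881 ≡ 1923 (mod 2173)
10^2048 ≡ 1923^2 = 3697929 ≡ 1656 (mod 2173)
2172 = 2048 + 64 + 32 + 16 + 8 + 4 in binary powers of 2.
So 10^2172 ≡ 1656 · 652 · 1904 · 2060 · 713 · 1308 ≡ 1494 (mod 2173).
Since 1494 ≠ 1, base 10 is a Fermat witness: 2173 is composite.

1494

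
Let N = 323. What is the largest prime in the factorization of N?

323 = 17 · 19
19 is prime.
So 323 = 17 · 19; the largest prime factor is 19.

19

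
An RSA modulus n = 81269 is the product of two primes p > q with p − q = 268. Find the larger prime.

Since p = q + 268, we have 81269 = q(q + 268), so q² + 268q − 81269 = 0.
Discriminant: 268² + 4·81269 = 71824 + 325076 = 396900; √396900 = 630.
q = (−268 + 630)/2 = 181, and p = q + 268 = 449.
Check: 181 · 449 = 81269.

449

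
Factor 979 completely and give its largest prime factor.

979 = 11 · 89
89 is prime.
So 979 = 11 · 89; the largest prime factor is 89.

89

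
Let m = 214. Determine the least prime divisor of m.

214 is even: 2 divides it.

2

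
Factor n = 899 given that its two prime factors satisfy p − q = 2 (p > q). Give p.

31

Since p = q + 2, we have 899 = q(q + 2), so q² + 2q − 899 = 0.
Discriminant: 2² + 4·899 = 4 + 3596 = 3600; √3600 = 60.
q = (−2 + 60)/2 = 29, and p = q + 2 = 31.
Check: 29 · 31 = 899.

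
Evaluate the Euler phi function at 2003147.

1953792

Factor: 2003147 = 97 · 107 · 193.
φ(2003147) = (97−1) · (107−1) · (193−1) = 96 · 106 · 192 = 1953792.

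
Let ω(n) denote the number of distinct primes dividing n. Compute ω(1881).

3

1881 = 3^2 · 209
209 = 11 · 19
1881 = 3^2 · 11 · 19, which has 3 distinct prime factors.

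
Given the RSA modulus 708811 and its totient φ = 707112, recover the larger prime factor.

φ(n) = (p−1)(q−1) = n − (p+q) + 1, so p + q = 708811 − 707112 + 1 = 1700.
p and q are the roots of t² − 1700t + 708811 = 0.
Discriminant: 1700² − 4·708811 = 2890000 − 2835244 = 54756; √54756 = 234.
q = (1700 − 234)/2 = 733, p = (1700 + 234)/2 = 967.
Check: 733 · 967 = 708811.

967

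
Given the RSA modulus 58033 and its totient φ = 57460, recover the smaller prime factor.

131

φ(n) = (p−1)(q−1) = n − (p+q) + 1, so p + q = 58033 − 57460 + 1 = 574.
p and q are the roots of t² − 574t + 58033 = 0.
Discriminant: 574² − 4·58033 = 329476 − 232132 = 97344; √97344 = 312.
q = (574 − 312)/2 = 131, p = (574 + 312)/2 = 443.
Check: 131 · 443 = 58033.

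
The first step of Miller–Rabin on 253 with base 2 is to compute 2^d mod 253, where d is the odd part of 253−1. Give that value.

118

253 − 1 = 252 = 2^2 · 63, so d = 63.
2^1 ≡ 2 (mod 253)
2^2 ≡ 2^2 = 4 ≡ 4 (mod 253)
2^4 ≡ 4^2 = 16 ≡ 16 (mod 253)
2^8 ≡ 16^2 = 256 ≡ 3 (mod 253)
2^16 ≡ 3^2 = 9 ≡ 9 (mod 253)
2^32 ≡ 9^2 = 81 ≡ 81 (mod 253)
63 = 32 + 16 + 8 + 4 + 2 + 1 in binary powers of 2.
So 2^63 ≡ 81 · 9 · 3 · 16 · 4 · 2 ≡ 118 (mod 253).
Squaring chain: 118 → 9; never reaches −1, so base 2 is a Miller–Rabin witness that 253 is composite.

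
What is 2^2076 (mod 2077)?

2^1 ≡ 2 (mod 2077)
2^2 ≡ 2^2 = 4 ≡ 4 (mod 2077)
2^4 ≡ 4^2 = 16 ≡ 16 (mod 2077)
2^8 ≡ 16^2 = 256 ≡ 256 (mod 2077)
2^16 ≡ 256^2 = 65536 ≡ 1149 (mod 2077)
2^32 ≡ 1149^2 = 1320201 ≡ 1306 (mod 2077)
2^64 ≡ 1306^2 = 1705636 ≡ 419 (mod 2077)
2^128 ≡ 419^2 = 175561 ≡ 1093 (mod 2077)
2^256 ≡ 1093^2 = 1194649 ≡ 374 (mod 2077)
2^512 ≡ 374^2 = 139876 ≡ 717 (mod 2077)
2^1024 ≡ 717^2 = 514089 ≡ 1070 (mod 2077)
2^2048 ≡ 1070^2 = 1144900 ≡ 473 (mod 2077)
2076 = 2048 + 16 + 8 + 4 in binary powers of 2.
So 2^2076 ≡ 473 · 1149 · 256 · 16 ≡ 963 (mod 2077).
Since 963 ≠ 1, base 2 is a Fermat witness: 2077 is composite.

963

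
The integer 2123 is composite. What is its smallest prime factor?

2123 is odd.
Digit sum 8, not divisible by 3.
Ends in 3: not divisible by 5.
7: 2123 = 7·303 + 2
11: 2123 = 11·193

11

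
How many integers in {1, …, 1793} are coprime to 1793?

1620

Factor: 1793 = 11 · 163.
φ(1793) = (11−1) · (163−1) = 10 · 162 = 1620.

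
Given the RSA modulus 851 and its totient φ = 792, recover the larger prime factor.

φ(n) = (p−1)(q−1) = n − (p+q) + 1, so p + q = 851 − 792 + 1 = 60.
p and q are the roots of t² − 60t + 851 = 0.
Discriminant: 60² − 4·851 = 3600 − 3404 = 196; √196 = 14.
q = (60 − 14)/2 = 23, p = (60 + 14)/2 = 37.
Check: 23 · 37 = 851.

37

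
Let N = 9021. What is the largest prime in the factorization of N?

97

9021 = 3 · 3007
3007 = 31 · 97
97 is prime.
So 9021 = 3 · 31 · 97; the largest prime factor is 97.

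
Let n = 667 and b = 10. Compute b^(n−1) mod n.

236

10^1 ≡ 10 (mod 667)
10^2 ≡ 10^2 = 100 ≡ 100 (mod 667)
10^4 ≡ 100^2 = 10000 ≡ 662 (mod 667)
10^8 ≡ 662^2 = 438244 ≡ 25 (mod 667)
10^16 ≡ 25^2 = 625 ≡ 625 (mod 667)
10^32 ≡ 625^2 = 390625 ≡ 430 (mod 667)
10^64 ≡ 430^2 = 184900 ≡ 141 (mod 667)
10^128 ≡ 141^2 = 19881 ≡ 538 (mod 667)
10^256 ≡ 538^2 = 289444 ≡ 633 (mod 667)
10^512 ≡ 633^2 = 400689 ≡ 489 (mod 667)
666 = 512 + 128 + 16 + 8 + 2 in binary powers of 2.
So 10^666 ≡ 489 · 538 · 625 · 25 · 100 ≡ 236 (mod 667).
Since 236 ≠ 1, base 10 is a Fermat witness: 667 is composite.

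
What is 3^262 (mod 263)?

1

3^1 ≡ 3 (mod 263)
3^2 ≡ 3^2 = 9 ≡ 9 (mod 263)
3^4 ≡ 9^2 = 81 ≡ 81 (mod 263)
3^8 ≡ 81^2 = 6561 ≡ 249 (mod 263)
3^16 ≡ 249^2 = 62001 ≡ 196 (mod 263)
3^32 ≡ 196^2 = 38416 ≡ 18 (mod 263)
3^64 ≡ 18^2 = 324 ≡ 61 (mod 263)
3^128 ≡ 61^2 = 3721 ≡ 39 (mod 263)
3^256 ≡ 39^2 = 1521 ≡ 206 (mod 263)
262 = 256 + 4 + 2 in binary powers of 2.
So 3^262 ≡ 206 · 81 · 9 ≡ 1 (mod 263).
Since the result is 1, base 3 gives no evidence that 263 is composite.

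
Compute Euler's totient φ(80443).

Factor: 80443 = 11 · 71 · 103.
φ(80443) = (11−1) · (71−1) · (103−1) = 10 · 70 · 102 = 71400.

71400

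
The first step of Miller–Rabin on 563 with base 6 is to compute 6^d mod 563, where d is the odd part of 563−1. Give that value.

562

563 − 1 = 562 = 2^1 · 281, so d = 281.
6^1 ≡ 6 (mod 563)
6^2 ≡ 6^2 = 36 ≡ 36 (mod 563)
6^4 ≡ 36^2 = 1296 ≡ 170 (mod 563)
6^8 ≡ 170^2 = 28900 ≡ 187 (mod 563)
6^16 ≡ 187^2 = 34969 ≡ 63 (mod 563)
6^32 ≡ 63^2 = 3969 ≡ 28 (mod 563)
6^64 ≡ 28^2 = 784 ≡ 221 (mod 563)
6^128 ≡ 221^2 = 48841 ≡ 423 (mod 563)
6^256 ≡ 423^2 = 178929 ≡ 458 (mod 563)
281 = 256 + 16 + 8 + 1 in binary powers of 2.
So 6^281 ≡ 458 · 63 · 187 · 6 ≡ 562 (mod 563).
Since 6^d ≡ 562 (mod 563), base 6 does not prove 563 composite.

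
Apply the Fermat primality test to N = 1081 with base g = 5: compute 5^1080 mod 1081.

5^1 ≡ 5 (mod 1081)
5^2 ≡ 5^2 = 25 ≡ 25 (mod 1081)
5^4 ≡ 25^2 = 625 ≡ 625 (mod 1081)
5^8 ≡ 625^2 = 390625 ≡ 384 (mod 1081)
5^16 ≡ 384^2 = 147456 ≡ 440 (mod 1081)
5^32 ≡ 440^2 = 193600 ≡ 101 (mod 1081)
5^64 ≡ 101^2 = 10201 ≡ 472 (mod 1081)
5^128 ≡ 472^2 = 222784 ≡ 98 (mod 1081)
5^256 ≡ 98^2 = 9604 ≡ 956 (mod 1081)
5^512 ≡ 956^2 = 913936 ≡ 491 (mod 1081)
5^1024 ≡ 491^2 = 241081 ≡ 18 (mod 1081)
1080 = 1024 + 32 + 16 + 8 in binary powers of 2.
So 5^1080 ≡ 18 · 101 · 440 · 384 ≡ 968 (mod 1081).
Since 968 ≠ 1, base 5 is a Fermat witness: 1081 is composite.

968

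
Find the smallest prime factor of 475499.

475499 is odd.
Digit sum 38, not divisible by 3.
Ends in 9: not divisible by 5.
7: 475499 = 7·67928 + 3
11: 475499 = 11·43227 + 2
13: 475499 = 13·36576 + 11
17: 475499 = 17·27970 + 9
19: 475499 = 19·25026 + 5
23: 475499 = 23·20673 + 20
29: 475499 = 29·16396 + 15
31: 475499 = 31·15338 + 21
37: 475499 = 37·12851 + 12
41: 475499 = 41·11597 + 22
43: 475499 = 43·11058 + 5
47: 475499 = 47·10117

47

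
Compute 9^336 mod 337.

9^1 ≡ 9 (mod 337)
9^2 ≡ 9^2 = 81 ≡ 81 (mod 337)
9^4 ≡ 81^2 = 6561 ≡ 158 (mod 337)
9^8 ≡ 158^2 = 24964 ≡ 26 (mod 337)
9^16 ≡ 26^2 = 676 ≡ 2 (mod 337)
9^32 ≡ 2^2 = 4 ≡ 4 (mod 337)
9^64 ≡ 4^2 = 16 ≡ 16 (mod 337)
9^128 ≡ 16^2 = 256 ≡ 256 (mod 337)
9^256 ≡ 256^2 = 65536 ≡ 158 (mod 337)
336 = 256 + 64 + 16 in binary powers of 2.
So 9^336 ≡ 158 · 16 · 2 ≡ 1 (mod 337).
Since the result is 1, base 9 gives no evidence that 337 is composite.

1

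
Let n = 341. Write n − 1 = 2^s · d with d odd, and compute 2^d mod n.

341 − 1 = 340 = 2^2 · 85, so d = 85.
2^1 ≡ 2 (mod 341)
2^2 ≡ 2^2 = 4 ≡ 4 (mod 341)
2^4 ≡ 4^2 = 16 ≡ 16 (mod 341)
2^8 ≡ 16^2 = 256 ≡ 256 (mod 341)
2^16 ≡ 256^2 = 65536 ≡ 64 (mod 341)
2^32 ≡ 64^2 = 4096 ≡ 4 (mod 341)
2^64 ≡ 4^2 = 16 ≡ 16 (mod 341)
85 = 64 + 16 + 4 + 1 in binary powers of 2.
So 2^85 ≡ 16 · 64 · 16 · 2 ≡ 32 (mod 341).
Squaring chain: 32 → 1; never reaches −1, so base 2 is a Miller–Rabin witness that 341 is composite.

32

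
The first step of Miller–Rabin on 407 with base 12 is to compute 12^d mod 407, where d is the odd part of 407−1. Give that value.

155

407 − 1 = 406 = 2^1 · 203, so d = 203.
12^1 ≡ 12 (mod 407)
12^2 ≡ 12^2 = 144 ≡ 144 (mod 407)
12^4 ≡ 144^2 = 20736 ≡ 386 (mod 407)
12^8 ≡ 386^2 = 148996 ≡ 34 (mod 407)
12^16 ≡ 34^2 = 1156 ≡ 342 (mod 407)
12^32 ≡ 342^2 = 116964 ≡ 155 (mod 407)
12^64 ≡ 155^2 = 24025 ≡ 12 (mod 407)
12^128 ≡ 12^2 = 144 ≡ 144 (mod 407)
203 = 128 + 64 + 8 + 2 + 1 in binary powers of 2.
So 12^203 ≡ 144 · 12 · 34 · 144 · 12 ≡ 155 (mod 407).
Squaring chain: 155; never reaches −1, so base 12 is a Miller–Rabin witness that 407 is composite.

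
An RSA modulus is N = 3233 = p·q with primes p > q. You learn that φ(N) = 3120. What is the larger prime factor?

φ(n) = (p−1)(q−1) = n − (p+q) + 1, so p + q = 3233 − 3120 + 1 = 114.
p and q are the roots of t² − 114t + 3233 = 0.
Discriminant: 114² − 4·3233 = 12996 − 12932 = 64; √64 = 8.
q = (114 − 8)/2 = 53, p = (114 + 8)/2 = 61.
Check: 53 · 61 = 3233.

61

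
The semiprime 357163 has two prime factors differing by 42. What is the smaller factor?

577

Since p = q + 42, we have 357163 = q(q + 42), so q² + 42q − 357163 = 0.
Discriminant: 42² + 4·357163 = 1764 + 1428652 = 1430416; √1430416 = 1196.
q = (−42 + 1196)/2 = 577, and p = q + 42 = 619.
Check: 577 · 619 = 357163.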